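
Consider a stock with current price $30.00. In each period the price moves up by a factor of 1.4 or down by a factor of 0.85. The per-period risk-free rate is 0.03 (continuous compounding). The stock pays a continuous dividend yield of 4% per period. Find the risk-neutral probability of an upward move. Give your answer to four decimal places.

p = 0.2546

Per-period risk-free factor R = e^0.03 = 1.0305; dividend-adjusted growth = e^(0.03−0.04) = 0.9900.
Risk-neutral probability p = (0.9900 − 0.85)/(1.4 − 0.85) = 0.1400/0.5500 = 0.2546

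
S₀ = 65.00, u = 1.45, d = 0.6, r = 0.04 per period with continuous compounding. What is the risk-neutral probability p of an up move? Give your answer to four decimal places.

p = 0.5186

Risk-neutral probability p = (e^0.04 − 0.6)/(1.45 − 0.6) = 0.4408/0.8500 = 0.5186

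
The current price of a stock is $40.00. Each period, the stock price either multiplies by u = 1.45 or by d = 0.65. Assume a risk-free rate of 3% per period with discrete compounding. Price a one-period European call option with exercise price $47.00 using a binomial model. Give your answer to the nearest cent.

$5.07

Risk-neutral probability p = (1 + 0.03 − 0.65)/(1.45 − 0.65) = 0.3800/0.8000 = 0.4750
Terminal stock prices: S_u = 58, S_d = 26
Terminal payoffs (S − K): max(11, 0) = 11, max(-21, 0) = 0
Node 0 (S = 40): V_0 = 1/1.03·[0.4750·11.0000 + 0.5250·0.0000] = 5.0728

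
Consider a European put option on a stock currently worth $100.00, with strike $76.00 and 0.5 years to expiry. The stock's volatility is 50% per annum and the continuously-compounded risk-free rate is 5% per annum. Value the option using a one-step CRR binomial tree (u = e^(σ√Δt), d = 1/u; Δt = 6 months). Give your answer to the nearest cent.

$3.11

CRR parameters: u = e^(σ√Δt) = e^(0.5·√0.5) = 1.4241, d = 1/u = 0.7022
Per-period rate: rΔt = 0.05·0.5 = 0.025, so R = e^0.025 = 1.0253
Risk-neutral probability p = (e^0.025 − 0.7022)/(1.4241 − 0.7022) = 0.3231/0.7219 = 0.4476
Terminal stock prices: S_u = 142.4, S_d = 70.22
Terminal payoffs (K − S): max(-66.41, 0) = 0, max(5.781, 0) = 5.781
Node 0 (S = 100): V_0 = e^(−0.025)·[0.4476·0.0000 + 0.5524·5.7811] = 3.1147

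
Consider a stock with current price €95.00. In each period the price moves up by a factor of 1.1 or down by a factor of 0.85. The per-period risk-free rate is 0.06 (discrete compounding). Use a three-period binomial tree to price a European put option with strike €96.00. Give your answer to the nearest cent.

Risk-neutral probability p = (1 + 0.06 − 0.85)/(1.1 − 0.85) = 0.2100/0.2500 = 0.8400
Terminal stock prices: S_uuu = 126.4, S_uud = 97.71, S_udd = 75.5, S_ddd = 58.34
Terminal payoffs (K − S): max(-30.45, 0) = 0, max(-1.708, 0) = 0, max(20.5, 0) = 20.5, max(37.66, 0) = 37.66
Node uu (S = 115): V_uu = 1/1.06·[0.8400·0.0000 + 0.1600·0.0000] = 0.0000
Node ud (S = 88.83): V_ud = 1/1.06·[0.8400·0.0000 + 0.1600·20.4988] = 3.0942
Node dd (S = 68.64): V_dd = 1/1.06·[0.8400·20.4988 + 0.1600·37.6581] = 21.9285
Node u (S = 104.5): V_u = 1/1.06·[0.8400·0.0000 + 0.1600·3.0942] = 0.4670
Node d (S = 80.75): V_d = 1/1.06·[0.8400·3.0942 + 0.1600·21.9285] = 5.7619
Node 0 (S = 95): V_0 = 1/1.06·[0.8400·0.4670 + 0.1600·5.7619] = 1.2398

€1.24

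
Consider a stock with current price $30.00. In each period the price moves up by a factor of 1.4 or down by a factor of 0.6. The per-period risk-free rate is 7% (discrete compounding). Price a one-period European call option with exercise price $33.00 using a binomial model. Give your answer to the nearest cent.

$4.94

Risk-neutral probability p = (1 + 0.07 − 0.6)/(1.4 − 0.6) = 0.4700/0.8000 = 0.5875
Terminal stock prices: S_u = 42, S_d = 18
Terminal payoffs (S − K): max(9, 0) = 9, max(-15, 0) = 0
Node 0 (S = 30): V_0 = 1/1.07·[0.5875·9.0000 + 0.4125·0.0000] = 4.9416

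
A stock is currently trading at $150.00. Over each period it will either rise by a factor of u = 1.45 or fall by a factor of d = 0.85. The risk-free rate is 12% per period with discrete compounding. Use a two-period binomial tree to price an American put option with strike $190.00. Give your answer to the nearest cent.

Risk-neutral probability p = (1 + 0.12 − 0.85)/(1.45 − 0.85) = 0.2700/0.6000 = 0.4500
Terminal stock prices: S_uu = 315.4, S_ud = 184.9, S_dd = 108.4
Terminal payoffs (K − S): max(-125.4, 0) = 0, max(5.125, 0) = 5.125, max(81.63, 0) = 81.63
Node u (S = 217.5): continuation = 1/1.12·[0.4500·0.0000 + 0.5500·5.1250] = 2.5167; exercise value = 0.0000 ≤ continuation, so V_u = 2.5167
Node d (S = 127.5): continuation = 1/1.12·[0.4500·5.1250 + 0.5500·81.6250] = 42.1429; exercise value = 62.5000 > continuation, so V_d = 62.5000 (exercise)
Node 0 (S = 150): continuation = 1/1.12·[0.4500·2.5167 + 0.5500·62.5000] = 31.7032; exercise value = 40.0000 > continuation, so V_0 = 40.0000 (exercise)

$40.00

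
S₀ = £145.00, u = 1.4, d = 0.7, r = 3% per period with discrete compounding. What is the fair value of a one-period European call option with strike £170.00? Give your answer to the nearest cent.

£15.10

Risk-neutral probability p = (1 + 0.03 − 0.7)/(1.4 − 0.7) = 0.3300/0.7000 = 0.4714
Terminal stock prices: S_u = 203, S_d = 101.5
Terminal payoffs (S − K): max(33, 0) = 33, max(-68.5, 0) = 0
Node 0 (S = 145): V_0 = 1/1.03·[0.4714·33.0000 + 0.5286·0.0000] = 15.1040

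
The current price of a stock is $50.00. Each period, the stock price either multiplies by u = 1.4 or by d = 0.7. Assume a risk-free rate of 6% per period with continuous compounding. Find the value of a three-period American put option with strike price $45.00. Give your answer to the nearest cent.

$6.40

Risk-neutral probability p = (e^0.06 − 0.7)/(1.4 − 0.7) = 0.3618/0.7000 = 0.5169
Terminal stock prices: S_uuu = 137.2, S_uud = 68.6, S_udd = 34.3, S_ddd = 17.15
Terminal payoffs (K − S): max(-92.2, 0) = 0, max(-23.6, 0) = 0, max(10.7, 0) = 10.7, max(27.85, 0) = 27.85
Node uu (S = 98): continuation = e^(−0.06)·[0.5169·0.0000 + 0.4831·0.0000] = 0.0000; exercise value = 0.0000 ≤ continuation, so V_uu = 0.0000
Node ud (S = 49): continuation = e^(−0.06)·[0.5169·0.0000 + 0.4831·10.7000] = 4.8680; exercise value = 0.0000 ≤ continuation, so V_ud = 4.8680
Node dd (S = 24.5): continuation = e^(−0.06)·[0.5169·10.7000 + 0.4831·27.8500] = 17.8794; exercise value = 20.5000 > continuation, so V_dd = 20.5000 (exercise)
Node u (S = 70): continuation = e^(−0.06)·[0.5169·0.0000 + 0.4831·4.8680] = 2.2148; exercise value = 0.0000 ≤ continuation, so V_u = 2.2148
Node d (S = 35): continuation = e^(−0.06)·[0.5169·4.8680 + 0.4831·20.5000] = 11.6964; exercise value = 10.0000 ≤ continuation, so V_d = 11.6964
Node 0 (S = 50): continuation = e^(−0.06)·[0.5169·2.2148 + 0.4831·11.6964] = 6.3995; exercise value = 0.0000 ≤ continuation, so V_0 = 6.3995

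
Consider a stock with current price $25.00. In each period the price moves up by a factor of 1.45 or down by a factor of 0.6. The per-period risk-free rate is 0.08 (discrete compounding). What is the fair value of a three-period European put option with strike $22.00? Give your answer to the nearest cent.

$3.37

Risk-neutral probability p = (1 + 0.08 − 0.6)/(1.45 − 0.6) = 0.4800/0.8500 = 0.5647
Terminal stock prices: S_uuu = 76.22, S_uud = 31.54, S_udd = 13.05, S_ddd = 5.4
Terminal payoffs (K − S): max(-54.22, 0) = 0, max(-9.537, 0) = 0, max(8.95, 0) = 8.95, max(16.6, 0) = 16.6
Node uu (S = 52.56): V_uu = 1/1.08·[0.5647·0.0000 + 0.4353·0.0000] = 0.0000
Node ud (S = 21.75): V_ud = 1/1.08·[0.5647·0.0000 + 0.4353·8.9500] = 3.6073
Node dd (S = 9): V_dd = 1/1.08·[0.5647·8.9500 + 0.4353·16.6000] = 11.3704
Node u (S = 36.25): V_u = 1/1.08·[0.5647·0.0000 + 0.4353·3.6073] = 1.4539
Node d (S = 15): V_d = 1/1.08·[0.5647·3.6073 + 0.4353·11.3704] = 6.4690
Node 0 (S = 25): V_0 = 1/1.08·[0.5647·1.4539 + 0.4353·6.4690] = 3.3676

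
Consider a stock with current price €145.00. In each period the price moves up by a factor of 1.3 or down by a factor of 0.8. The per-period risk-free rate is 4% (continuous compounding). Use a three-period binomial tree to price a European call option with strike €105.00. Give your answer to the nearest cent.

Risk-neutral probability p = (e^0.04 − 0.8)/(1.3 − 0.8) = 0.2408/0.5000 = 0.4816
Terminal stock prices: S_uuu = 318.6, S_uud = 196, S_udd = 120.6, S_ddd = 74.24
Terminal payoffs (S − K): max(213.6, 0) = 213.6, max(91.04, 0) = 91.04, max(15.64, 0) = 15.64, max(-30.76, 0) = 0
Node uu (S = 245.1): V_uu = e^(−0.04)·[0.4816·213.5650 + 0.5184·91.0400] = 144.1671
Node ud (S = 150.8): V_ud = e^(−0.04)·[0.4816·91.0400 + 0.5184·15.6400] = 49.9171
Node dd (S = 92.8): V_dd = e^(−0.04)·[0.4816·15.6400 + 0.5184·0.0000] = 7.2372
Node u (S = 188.5): V_u = e^(−0.04)·[0.4816·144.1671 + 0.5184·49.9171] = 91.5728
Node d (S = 116): V_d = e^(−0.04)·[0.4816·49.9171 + 0.5184·7.2372] = 26.7030
Node 0 (S = 145): V_0 = e^(−0.04)·[0.4816·91.5728 + 0.5184·26.7030] = 55.6736

€55.67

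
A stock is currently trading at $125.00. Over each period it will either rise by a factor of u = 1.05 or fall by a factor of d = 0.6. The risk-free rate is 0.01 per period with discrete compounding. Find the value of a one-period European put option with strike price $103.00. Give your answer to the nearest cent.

$2.46

Risk-neutral probability p = (1 + 0.01 − 0.6)/(1.05 − 0.6) = 0.4100/0.4500 = 0.9111
Terminal stock prices: S_u = 131.2, S_d = 75
Terminal payoffs (K − S): max(-28.25, 0) = 0, max(28, 0) = 28
Node 0 (S = 125): V_0 = 1/1.01·[0.9111·0.0000 + 0.0889·28.0000] = 2.4642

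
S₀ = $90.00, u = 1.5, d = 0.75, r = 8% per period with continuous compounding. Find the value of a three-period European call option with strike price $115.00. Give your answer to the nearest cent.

$22.58

Risk-neutral probability p = (e^0.08 − 0.75)/(1.5 − 0.75) = 0.3333/0.7500 = 0.4444
Terminal stock prices: S_uuu = 303.8, S_uud = 151.9, S_udd = 75.94, S_ddd = 37.97
Terminal payoffs (S − K): max(188.8, 0) = 188.8, max(36.88, 0) = 36.88, max(-39.06, 0) = 0, max(-77.03, 0) = 0
Node uu (S = 202.5): V_uu = e^(−0.08)·[0.4444·188.7500 + 0.5556·36.8750] = 96.3416
Node ud (S = 101.2): V_ud = e^(−0.08)·[0.4444·36.8750 + 0.5556·0.0000] = 15.1268
Node dd (S = 50.62): V_dd = e^(−0.08)·[0.4444·0.0000 + 0.5556·0.0000] = 0.0000
Node u (S = 135): V_u = e^(−0.08)·[0.4444·96.3416 + 0.5556·15.1268] = 47.2795
Node d (S = 67.5): V_d = e^(−0.08)·[0.4444·15.1268 + 0.5556·0.0000] = 6.2053
Node 0 (S = 90): V_0 = e^(−0.08)·[0.4444·47.2795 + 0.5556·6.2053] = 22.5775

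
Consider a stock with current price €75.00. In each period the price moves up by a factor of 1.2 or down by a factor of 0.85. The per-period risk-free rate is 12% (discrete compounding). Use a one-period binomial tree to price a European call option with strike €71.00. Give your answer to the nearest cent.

Risk-neutral probability p = (1 + 0.12 − 0.85)/(1.2 − 0.85) = 0.2700/0.3500 = 0.7714
Terminal stock prices: S_u = 90, S_d = 63.75
Terminal payoffs (S − K): max(19, 0) = 19, max(-7.25, 0) = 0
Node 0 (S = 75): V_0 = 1/1.12·[0.7714·19.0000 + 0.2286·0.0000] = 13.0867

€13.09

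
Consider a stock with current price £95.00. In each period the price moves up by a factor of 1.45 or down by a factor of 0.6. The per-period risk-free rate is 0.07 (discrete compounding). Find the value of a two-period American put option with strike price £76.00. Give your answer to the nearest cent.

£7.94

Risk-neutral probability p = (1 + 0.07 − 0.6)/(1.45 − 0.6) = 0.4700/0.8500 = 0.5529
Terminal stock prices: S_uu = 199.7, S_ud = 82.65, S_dd = 34.2
Terminal payoffs (K − S): max(-123.7, 0) = 0, max(-6.65, 0) = 0, max(41.8, 0) = 41.8
Node u (S = 137.8): continuation = 1/1.07·[0.5529·0.0000 + 0.4471·0.0000] = 0.0000; exercise value = 0.0000 ≤ continuation, so V_u = 0.0000
Node d (S = 57): continuation = 1/1.07·[0.5529·0.0000 + 0.4471·41.8000] = 17.4645; exercise value = 19.0000 > continuation, so V_d = 19.0000 (exercise)
Node 0 (S = 95): continuation = 1/1.07·[0.5529·0.0000 + 0.4471·19.0000] = 7.9384; exercise value = 0.0000 ≤ continuation, so V_0 = 7.9384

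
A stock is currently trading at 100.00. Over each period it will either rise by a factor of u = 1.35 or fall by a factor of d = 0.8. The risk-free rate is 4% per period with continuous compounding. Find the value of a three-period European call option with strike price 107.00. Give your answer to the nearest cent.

Risk-neutral probability p = (e^0.04 − 0.8)/(1.35 − 0.8) = 0.2408/0.5500 = 0.4378
Terminal stock prices: S_uuu = 246, S_uud = 145.8, S_udd = 86.4, S_ddd = 51.2
Terminal payoffs (S − K): max(139, 0) = 139, max(38.8, 0) = 38.8, max(-20.6, 0) = 0, max(-55.8, 0) = 0
Node uu (S = 182.3): V_uu = e^(−0.04)·[0.4378·139.0375 + 0.5622·38.8000] = 79.4455
Node ud (S = 108): V_ud = e^(−0.04)·[0.4378·38.8000 + 0.5622·0.0000] = 16.3220
Node dd (S = 64): V_dd = e^(−0.04)·[0.4378·0.0000 + 0.5622·0.0000] = 0.0000
Node u (S = 135): V_u = e^(−0.04)·[0.4378·79.4455 + 0.5622·16.3220] = 42.2362
Node d (S = 80): V_d = e^(−0.04)·[0.4378·16.3220 + 0.5622·0.0000] = 6.8662
Node 0 (S = 100): V_0 = e^(−0.04)·[0.4378·42.2362 + 0.5622·6.8662] = 21.4760

21.48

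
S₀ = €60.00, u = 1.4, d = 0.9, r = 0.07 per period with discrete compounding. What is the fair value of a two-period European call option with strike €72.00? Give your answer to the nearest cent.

Risk-neutral probability p = (1 + 0.07 − 0.9)/(1.4 − 0.9) = 0.1700/0.5000 = 0.3400
Terminal stock prices: S_uu = 117.6, S_ud = 75.6, S_dd = 48.6
Terminal payoffs (S − K): max(45.6, 0) = 45.6, max(3.6, 0) = 3.6, max(-23.4, 0) = 0
Node u (S = 84): V_u = 1/1.07·[0.3400·45.6000 + 0.6600·3.6000] = 16.7103
Node d (S = 54): V_d = 1/1.07·[0.3400·3.6000 + 0.6600·0.0000] = 1.1439
Node 0 (S = 60): V_0 = 1/1.07·[0.3400·16.7103 + 0.6600·1.1439] = 6.0154

€6.02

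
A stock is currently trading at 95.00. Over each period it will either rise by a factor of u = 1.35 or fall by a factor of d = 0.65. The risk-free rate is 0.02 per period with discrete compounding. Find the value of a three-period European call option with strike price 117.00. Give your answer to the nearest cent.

16.24

Risk-neutral probability p = (1 + 0.02 − 0.65)/(1.35 − 0.65) = 0.3700/0.7000 = 0.5286
Terminal stock prices: S_uuu = 233.7, S_uud = 112.5, S_udd = 54.19, S_ddd = 26.09
Terminal payoffs (S − K): max(116.7, 0) = 116.7, max(-4.461, 0) = 0, max(-62.81, 0) = 0, max(-90.91, 0) = 0
Node uu (S = 173.1): V_uu = 1/1.02·[0.5286·116.7356 + 0.4714·0.0000] = 60.4933
Node ud (S = 83.36): V_ud = 1/1.02·[0.5286·0.0000 + 0.4714·0.0000] = 0.0000
Node dd (S = 40.14): V_dd = 1/1.02·[0.5286·0.0000 + 0.4714·0.0000] = 0.0000
Node u (S = 128.2): V_u = 1/1.02·[0.5286·60.4933 + 0.4714·0.0000] = 31.3480
Node d (S = 61.75): V_d = 1/1.02·[0.5286·0.0000 + 0.4714·0.0000] = 0.0000
Node 0 (S = 95): V_0 = 1/1.02·[0.5286·31.3480 + 0.4714·0.0000] = 16.2448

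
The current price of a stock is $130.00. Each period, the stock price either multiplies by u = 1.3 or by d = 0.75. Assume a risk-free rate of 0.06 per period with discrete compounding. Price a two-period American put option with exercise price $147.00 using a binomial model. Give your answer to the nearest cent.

$24.81

Risk-neutral probability p = (1 + 0.06 − 0.75)/(1.3 − 0.75) = 0.3100/0.5500 = 0.5636
Terminal stock prices: S_uu = 219.7, S_ud = 126.8, S_dd = 73.12
Terminal payoffs (K − S): max(-72.7, 0) = 0, max(20.25, 0) = 20.25, max(73.88, 0) = 73.88
Node u (S = 169): continuation = 1/1.06·[0.5636·0.0000 + 0.4364·20.2500] = 8.3362; exercise value = 0.0000 ≤ continuation, so V_u = 8.3362
Node d (S = 97.5): continuation = 1/1.06·[0.5636·20.2500 + 0.4364·73.8750] = 41.1792; exercise value = 49.5000 > continuation, so V_d = 49.5000 (exercise)
Node 0 (S = 130): continuation = 1/1.06·[0.5636·8.3362 + 0.4364·49.5000] = 24.8100; exercise value = 17.0000 ≤ continuation, so V_0 = 24.8100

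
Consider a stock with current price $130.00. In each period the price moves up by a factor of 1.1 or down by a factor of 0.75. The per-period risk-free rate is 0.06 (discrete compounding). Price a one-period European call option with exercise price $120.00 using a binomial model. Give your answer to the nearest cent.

Risk-neutral probability p = (1 + 0.06 − 0.75)/(1.1 − 0.75) = 0.3100/0.3500 = 0.8857
Terminal stock prices: S_u = 143, S_d = 97.5
Terminal payoffs (S − K): max(23, 0) = 23, max(-22.5, 0) = 0
Node 0 (S = 130): V_0 = 1/1.06·[0.8857·23.0000 + 0.1143·0.0000] = 19.2183

$19.22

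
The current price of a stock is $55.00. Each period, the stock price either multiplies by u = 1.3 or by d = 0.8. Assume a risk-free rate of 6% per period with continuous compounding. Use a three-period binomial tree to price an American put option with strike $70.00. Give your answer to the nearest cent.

$15.00

Risk-neutral probability p = (e^0.06 − 0.8)/(1.3 − 0.8) = 0.2618/0.5000 = 0.5237
Terminal stock prices: S_uuu = 120.8, S_uud = 74.36, S_udd = 45.76, S_ddd = 28.16
Terminal payoffs (K − S): max(-50.84, 0) = 0, max(-4.36, 0) = 0, max(24.24, 0) = 24.24, max(41.84, 0) = 41.84
Node uu (S = 92.95): continuation = e^(−0.06)·[0.5237·0.0000 + 0.4763·0.0000] = 0.0000; exercise value = 0.0000 ≤ continuation, so V_uu = 0.0000
Node ud (S = 57.2): continuation = e^(−0.06)·[0.5237·0.0000 + 0.4763·24.2400] = 10.8738; exercise value = 12.8000 > continuation, so V_ud = 12.8000 (exercise)
Node dd (S = 35.2): continuation = e^(−0.06)·[0.5237·24.2400 + 0.4763·41.8400] = 30.7235; exercise value = 34.8000 > continuation, so V_dd = 34.8000 (exercise)
Node u (S = 71.5): continuation = e^(−0.06)·[0.5237·0.0000 + 0.4763·12.8000] = 5.7419; exercise value = 0.0000 ≤ continuation, so V_u = 5.7419
Node d (S = 44): continuation = e^(−0.06)·[0.5237·12.8000 + 0.4763·34.8000] = 21.9235; exercise value = 26.0000 > continuation, so V_d = 26.0000 (exercise)
Node 0 (S = 55): continuation = e^(−0.06)·[0.5237·5.7419 + 0.4763·26.0000] = 14.4951; exercise value = 15.0000 > continuation, so V_0 = 15.0000 (exercise)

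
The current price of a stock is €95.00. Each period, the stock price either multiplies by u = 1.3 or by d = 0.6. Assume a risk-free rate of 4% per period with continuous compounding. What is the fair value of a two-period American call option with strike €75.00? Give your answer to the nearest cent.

€31.32

Risk-neutral probability p = (e^0.04 − 0.6)/(1.3 − 0.6) = 0.4408/0.7000 = 0.6297
Terminal stock prices: S_uu = 160.6, S_ud = 74.1, S_dd = 34.2
Terminal payoffs (S − K): max(85.55, 0) = 85.55, max(-0.9, 0) = 0, max(-40.8, 0) = 0
Node u (S = 123.5): continuation = e^(−0.04)·[0.6297·85.5500 + 0.3703·0.0000] = 51.7610; exercise value = 48.5000 ≤ continuation, so V_u = 51.7610
Node d (S = 57): continuation = e^(−0.04)·[0.6297·0.0000 + 0.3703·0.0000] = 0.0000; exercise value = 0.0000 ≤ continuation, so V_d = 0.0000
Node 0 (S = 95): continuation = e^(−0.04)·[0.6297·51.7610 + 0.3703·0.0000] = 31.3173; exercise value = 20.0000 ≤ continuation, so V_0 = 31.3173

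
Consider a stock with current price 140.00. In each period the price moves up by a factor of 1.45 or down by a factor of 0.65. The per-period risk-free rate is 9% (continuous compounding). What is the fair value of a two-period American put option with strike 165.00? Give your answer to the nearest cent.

Risk-neutral probability p = (e^0.09 − 0.65)/(1.45 − 0.65) = 0.4442/0.8000 = 0.5552
Terminal stock prices: S_uu = 294.4, S_ud = 132, S_dd = 59.15
Terminal payoffs (K − S): max(-129.4, 0) = 0, max(33.05, 0) = 33.05, max(105.8, 0) = 105.8
Node u (S = 203): continuation = e^(−0.09)·[0.5552·0.0000 + 0.4448·33.0500] = 13.4348; exercise value = 0.0000 ≤ continuation, so V_u = 13.4348
Node d (S = 91): continuation = e^(−0.09)·[0.5552·33.0500 + 0.4448·105.8500] = 59.7986; exercise value = 74.0000 > continuation, so V_d = 74.0000 (exercise)
Node 0 (S = 140): continuation = e^(−0.09)·[0.5552·13.4348 + 0.4448·74.0000] = 36.8983; exercise value = 25.0000 ≤ continuation, so V_0 = 36.8983

36.90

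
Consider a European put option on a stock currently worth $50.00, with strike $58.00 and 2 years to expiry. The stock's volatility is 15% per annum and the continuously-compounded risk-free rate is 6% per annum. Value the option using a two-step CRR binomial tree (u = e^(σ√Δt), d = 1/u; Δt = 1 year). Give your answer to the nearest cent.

CRR parameters: u = e^(σ√Δt) = e^(0.15·√1) = 1.1618, d = 1/u = 0.8607
Per-period rate: rΔt = 0.06·1 = 0.06, so R = e^0.06 = 1.0618
Risk-neutral probability p = (e^0.06 − 0.8607)/(1.1618 − 0.8607) = 0.2011/0.3011 = 0.6679
Terminal stock prices: S_uu = 67.49, S_ud = 50, S_dd = 37.04
Terminal payoffs (K − S): max(-9.493, 0) = 0, max(8, 0) = 8, max(20.96, 0) = 20.96
Node u (S = 58.09): V_u = e^(−0.06)·[0.6679·0.0000 + 0.3321·8.0000] = 2.5019
Node d (S = 43.04): V_d = e^(−0.06)·[0.6679·8.0000 + 0.3321·20.9591] = 11.5869
Node 0 (S = 50): V_0 = e^(−0.06)·[0.6679·2.5019 + 0.3321·11.5869] = 5.1975

$5.20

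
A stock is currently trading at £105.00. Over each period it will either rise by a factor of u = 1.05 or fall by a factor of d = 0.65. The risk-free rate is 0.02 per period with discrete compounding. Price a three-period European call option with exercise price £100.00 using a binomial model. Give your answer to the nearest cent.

Risk-neutral probability p = (1 + 0.02 − 0.65)/(1.05 − 0.65) = 0.3700/0.4000 = 0.9250
Terminal stock prices: S_uuu = 121.6, S_uud = 75.25, S_udd = 46.58, S_ddd = 28.84
Terminal payoffs (S − K): max(21.55, 0) = 21.55, max(-24.75, 0) = 0, max(-53.42, 0) = 0, max(-71.16, 0) = 0
Node uu (S = 115.8): V_uu = 1/1.02·[0.9250·21.5506 + 0.0750·0.0000] = 19.5435
Node ud (S = 71.66): V_ud = 1/1.02·[0.9250·0.0000 + 0.0750·0.0000] = 0.0000
Node dd (S = 44.36): V_dd = 1/1.02·[0.9250·0.0000 + 0.0750·0.0000] = 0.0000
Node u (S = 110.2): V_u = 1/1.02·[0.9250·19.5435 + 0.0750·0.0000] = 17.7232
Node d (S = 68.25): V_d = 1/1.02·[0.9250·0.0000 + 0.0750·0.0000] = 0.0000
Node 0 (S = 105): V_0 = 1/1.02·[0.9250·17.7232 + 0.0750·0.0000] = 16.0725

£16.07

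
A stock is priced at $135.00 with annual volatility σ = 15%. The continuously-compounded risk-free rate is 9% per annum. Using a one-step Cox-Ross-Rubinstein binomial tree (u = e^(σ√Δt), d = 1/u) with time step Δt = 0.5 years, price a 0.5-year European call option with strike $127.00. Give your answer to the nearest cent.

$15.24

CRR parameters: u = e^(σ√Δt) = e^(0.15·√0.5) = 1.1119, d = 1/u = 0.8994
Per-period rate: rΔt = 0.09·0.5 = 0.045, so R = e^0.045 = 1.0460
Risk-neutral probability p = (e^0.045 − 0.8994)/(1.1119 − 0.8994) = 0.1467/0.2125 = 0.6901
Terminal stock prices: S_u = 150.1, S_d = 121.4
Terminal payoffs (S − K): max(23.11, 0) = 23.11, max(-5.586, 0) = 0
Node 0 (S = 135): V_0 = e^(−0.045)·[0.6901·23.1059 + 0.3099·0.0000] = 15.2433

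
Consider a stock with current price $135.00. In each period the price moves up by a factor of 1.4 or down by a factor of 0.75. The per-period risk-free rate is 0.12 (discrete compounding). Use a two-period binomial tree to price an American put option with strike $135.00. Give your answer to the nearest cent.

Risk-neutral probability p = (1 + 0.12 − 0.75)/(1.4 − 0.75) = 0.3700/0.6500 = 0.5692
Terminal stock prices: S_uu = 264.6, S_ud = 141.8, S_dd = 75.94
Terminal payoffs (K − S): max(-129.6, 0) = 0, max(-6.75, 0) = 0, max(59.06, 0) = 59.06
Node u (S = 189): continuation = 1/1.12·[0.5692·0.0000 + 0.4308·0.0000] = 0.0000; exercise value = 0.0000 ≤ continuation, so V_u = 0.0000
Node d (S = 101.2): continuation = 1/1.12·[0.5692·0.0000 + 0.4308·59.0625] = 22.7163; exercise value = 33.7500 > continuation, so V_d = 33.7500 (exercise)
Node 0 (S = 135): continuation = 1/1.12·[0.5692·0.0000 + 0.4308·33.7500] = 12.9808; exercise value = 0.0000 ≤ continuation, so V_0 = 12.9808

$12.98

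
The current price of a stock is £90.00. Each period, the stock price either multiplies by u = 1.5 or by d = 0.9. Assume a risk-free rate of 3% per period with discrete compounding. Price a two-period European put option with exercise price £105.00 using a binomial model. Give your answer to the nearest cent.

£18.57

Risk-neutral probability p = (1 + 0.03 − 0.9)/(1.5 − 0.9) = 0.1300/0.6000 = 0.2167
Terminal stock prices: S_uu = 202.5, S_ud = 121.5, S_dd = 72.9
Terminal payoffs (K − S): max(-97.5, 0) = 0, max(-16.5, 0) = 0, max(32.1, 0) = 32.1
Node u (S = 135): V_u = 1/1.03·[0.2167·0.0000 + 0.7833·0.0000] = 0.0000
Node d (S = 81): V_d = 1/1.03·[0.2167·0.0000 + 0.7833·32.1000] = 24.4126
Node 0 (S = 90): V_0 = 1/1.03·[0.2167·0.0000 + 0.7833·24.4126] = 18.5662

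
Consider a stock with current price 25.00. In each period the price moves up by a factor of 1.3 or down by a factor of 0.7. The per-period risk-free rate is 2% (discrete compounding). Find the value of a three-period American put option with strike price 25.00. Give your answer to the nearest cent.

Risk-neutral probability p = (1 + 0.02 − 0.7)/(1.3 − 0.7) = 0.3200/0.6000 = 0.5333
Terminal stock prices: S_uuu = 54.93, S_uud = 29.58, S_udd = 15.92, S_ddd = 8.575
Terminal payoffs (K − S): max(-29.93, 0) = 0, max(-4.575, 0) = 0, max(9.075, 0) = 9.075, max(16.43, 0) = 16.43
Node uu (S = 42.25): continuation = 1/1.02·[0.5333·0.0000 + 0.4667·0.0000] = 0.0000; exercise value = 0.0000 ≤ continuation, so V_uu = 0.0000
Node ud (S = 22.75): continuation = 1/1.02·[0.5333·0.0000 + 0.4667·9.0750] = 4.1520; exercise value = 2.2500 ≤ continuation, so V_ud = 4.1520
Node dd (S = 12.25): continuation = 1/1.02·[0.5333·9.0750 + 0.4667·16.4250] = 12.2598; exercise value = 12.7500 > continuation, so V_dd = 12.7500 (exercise)
Node u (S = 32.5): continuation = 1/1.02·[0.5333·0.0000 + 0.4667·4.1520] = 1.8996; exercise value = 0.0000 ≤ continuation, so V_u = 1.8996
Node d (S = 17.5): continuation = 1/1.02·[0.5333·4.1520 + 0.4667·12.7500] = 8.0043; exercise value = 7.5000 ≤ continuation, so V_d = 8.0043
Node 0 (S = 25): continuation = 1/1.02·[0.5333·1.8996 + 0.4667·8.0043] = 4.6553; exercise value = 0.0000 ≤ continuation, so V_0 = 4.6553

4.66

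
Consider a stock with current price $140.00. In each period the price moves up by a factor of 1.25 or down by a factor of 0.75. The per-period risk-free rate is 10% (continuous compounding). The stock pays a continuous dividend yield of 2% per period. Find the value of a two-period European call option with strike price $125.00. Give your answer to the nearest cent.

$36.38

Per-period risk-free factor R = e^0.1 = 1.1052; dividend-adjusted growth = e^(0.1−0.02) = 1.0833.
Risk-neutral probability p = (1.0833 − 0.75)/(1.25 − 0.75) = 0.3333/0.5000 = 0.6666
Terminal stock prices: S_uu = 218.8, S_ud = 131.2, S_dd = 78.75
Terminal payoffs (S − K): max(93.75, 0) = 93.75, max(6.25, 0) = 6.25, max(-46.25, 0) = 0
Node u (S = 175): V_u = e^(−0.1)·[0.6666·93.7500 + 0.3334·6.2500] = 58.4301
Node d (S = 105): V_d = e^(−0.1)·[0.6666·6.2500 + 0.3334·0.0000] = 3.7696
Node 0 (S = 140): V_0 = e^(−0.1)·[0.6666·58.4301 + 0.3334·3.7696] = 36.3789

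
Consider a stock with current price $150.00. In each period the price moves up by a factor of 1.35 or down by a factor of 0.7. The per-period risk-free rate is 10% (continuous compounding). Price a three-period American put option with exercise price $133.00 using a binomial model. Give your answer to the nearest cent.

$11.76

Risk-neutral probability p = (e^0.1 − 0.7)/(1.35 − 0.7) = 0.4052/0.6500 = 0.6233
Terminal stock prices: S_uuu = 369.1, S_uud = 191.4, S_udd = 99.22, S_ddd = 51.45
Terminal payoffs (K − S): max(-236.1, 0) = 0, max(-58.36, 0) = 0, max(33.78, 0) = 33.78, max(81.55, 0) = 81.55
Node uu (S = 273.4): continuation = e^(−0.1)·[0.6233·0.0000 + 0.3767·0.0000] = 0.0000; exercise value = 0.0000 ≤ continuation, so V_uu = 0.0000
Node ud (S = 141.8): continuation = e^(−0.1)·[0.6233·0.0000 + 0.3767·33.7750] = 11.5111; exercise value = 0.0000 ≤ continuation, so V_ud = 11.5111
Node dd (S = 73.5): continuation = e^(−0.1)·[0.6233·33.7750 + 0.3767·81.5500] = 46.8434; exercise value = 59.5000 > continuation, so V_dd = 59.5000 (exercise)
Node u (S = 202.5): continuation = e^(−0.1)·[0.6233·0.0000 + 0.3767·11.5111] = 3.9232; exercise value = 0.0000 ≤ continuation, so V_u = 3.9232
Node d (S = 105): continuation = e^(−0.1)·[0.6233·11.5111 + 0.3767·59.5000] = 26.7710; exercise value = 28.0000 > continuation, so V_d = 28.0000 (exercise)
Node 0 (S = 150): continuation = e^(−0.1)·[0.6233·3.9232 + 0.3767·28.0000] = 11.7556; exercise value = 0.0000 ≤ continuation, so V_0 = 11.7556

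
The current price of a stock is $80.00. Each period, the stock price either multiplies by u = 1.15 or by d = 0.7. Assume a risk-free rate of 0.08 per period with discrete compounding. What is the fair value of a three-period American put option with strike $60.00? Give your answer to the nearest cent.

$0.92

Risk-neutral probability p = (1 + 0.08 − 0.7)/(1.15 − 0.7) = 0.3800/0.4500 = 0.8444
Terminal stock prices: S_uuu = 121.7, S_uud = 74.06, S_udd = 45.08, S_ddd = 27.44
Terminal payoffs (K − S): max(-61.67, 0) = 0, max(-14.06, 0) = 0, max(14.92, 0) = 14.92, max(32.56, 0) = 32.56
Node uu (S = 105.8): continuation = 1/1.08·[0.8444·0.0000 + 0.1556·0.0000] = 0.0000; exercise value = 0.0000 ≤ continuation, so V_uu = 0.0000
Node ud (S = 64.4): continuation = 1/1.08·[0.8444·0.0000 + 0.1556·14.9200] = 2.1490; exercise value = 0.0000 ≤ continuation, so V_ud = 2.1490
Node dd (S = 39.2): continuation = 1/1.08·[0.8444·14.9200 + 0.1556·32.5600] = 16.3556; exercise value = 20.8000 > continuation, so V_dd = 20.8000 (exercise)
Node u (S = 92): continuation = 1/1.08·[0.8444·0.0000 + 0.1556·2.1490] = 0.3095; exercise value = 0.0000 ≤ continuation, so V_u = 0.3095
Node d (S = 56): continuation = 1/1.08·[0.8444·2.1490 + 0.1556·20.8000] = 4.6762; exercise value = 4.0000 ≤ continuation, so V_d = 4.6762
Node 0 (S = 80): continuation = 1/1.08·[0.8444·0.3095 + 0.1556·4.6762] = 0.9155; exercise value = 0.0000 ≤ continuation, so V_0 = 0.9155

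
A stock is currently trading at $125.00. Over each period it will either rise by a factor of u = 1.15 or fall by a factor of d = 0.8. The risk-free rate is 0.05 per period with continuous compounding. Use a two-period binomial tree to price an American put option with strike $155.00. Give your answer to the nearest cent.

Risk-neutral probability p = (e^0.05 − 0.8)/(1.15 − 0.8) = 0.2513/0.3500 = 0.7179
Terminal stock prices: S_uu = 165.3, S_ud = 115, S_dd = 80
Terminal payoffs (K − S): max(-10.31, 0) = 0, max(40, 0) = 40, max(75, 0) = 75
Node u (S = 143.8): continuation = e^(−0.05)·[0.7179·0.0000 + 0.2821·40.0000] = 10.7330; exercise value = 11.2500 > continuation, so V_u = 11.2500 (exercise)
Node d (S = 100): continuation = e^(−0.05)·[0.7179·40.0000 + 0.2821·75.0000] = 47.4406; exercise value = 55.0000 > continuation, so V_d = 55.0000 (exercise)
Node 0 (S = 125): continuation = e^(−0.05)·[0.7179·11.2500 + 0.2821·55.0000] = 22.4406; exercise value = 30.0000 > continuation, so V_0 = 30.0000 (exercise)

$30.00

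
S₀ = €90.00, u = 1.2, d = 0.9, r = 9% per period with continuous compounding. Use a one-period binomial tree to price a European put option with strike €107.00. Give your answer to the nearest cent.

Risk-neutral probability p = (e^0.09 − 0.9)/(1.2 − 0.9) = 0.1942/0.3000 = 0.6472
Terminal stock prices: S_u = 108, S_d = 81
Terminal payoffs (K − S): max(-1, 0) = 0, max(26, 0) = 26
Node 0 (S = 90): V_0 = e^(−0.09)·[0.6472·0.0000 + 0.3528·26.0000] = 8.3822

€8.38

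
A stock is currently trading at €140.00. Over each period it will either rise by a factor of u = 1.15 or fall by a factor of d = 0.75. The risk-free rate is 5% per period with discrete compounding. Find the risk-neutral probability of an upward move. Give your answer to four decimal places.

p = 0.7500

Risk-neutral probability p = (1 + 0.05 − 0.75)/(1.15 − 0.75) = 0.3000/0.4000 = 0.7500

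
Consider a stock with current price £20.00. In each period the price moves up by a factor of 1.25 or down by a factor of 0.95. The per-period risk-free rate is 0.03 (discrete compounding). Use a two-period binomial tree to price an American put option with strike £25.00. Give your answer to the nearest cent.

Risk-neutral probability p = (1 + 0.03 − 0.95)/(1.25 − 0.95) = 0.0800/0.3000 = 0.2667
Terminal stock prices: S_uu = 31.25, S_ud = 23.75, S_dd = 18.05
Terminal payoffs (K − S): max(-6.25, 0) = 0, max(1.25, 0) = 1.25, max(6.95, 0) = 6.95
Node u (S = 25): continuation = 1/1.03·[0.2667·0.0000 + 0.7333·1.2500] = 0.8900; exercise value = 0.0000 ≤ continuation, so V_u = 0.8900
Node d (S = 19): continuation = 1/1.03·[0.2667·1.2500 + 0.7333·6.9500] = 5.2718; exercise value = 6.0000 > continuation, so V_d = 6.0000 (exercise)
Node 0 (S = 20): continuation = 1/1.03·[0.2667·0.8900 + 0.7333·6.0000] = 4.5023; exercise value = 5.0000 > continuation, so V_0 = 5.0000 (exercise)

£5.00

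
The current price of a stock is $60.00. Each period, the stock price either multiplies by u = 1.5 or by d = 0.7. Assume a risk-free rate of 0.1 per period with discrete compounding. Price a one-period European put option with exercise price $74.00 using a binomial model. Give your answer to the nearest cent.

$14.55

Risk-neutral probability p = (1 + 0.1 − 0.7)/(1.5 − 0.7) = 0.4000/0.8000 = 0.5000
Terminal stock prices: S_u = 90, S_d = 42
Terminal payoffs (K − S): max(-16, 0) = 0, max(32, 0) = 32
Node 0 (S = 60): V_0 = 1/1.1·[0.5000·0.0000 + 0.5000·32.0000] = 14.5455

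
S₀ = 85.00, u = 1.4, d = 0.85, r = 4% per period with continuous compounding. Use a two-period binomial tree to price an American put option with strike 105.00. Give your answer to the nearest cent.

Risk-neutral probability p = (e^0.04 − 0.85)/(1.4 − 0.85) = 0.1908/0.5500 = 0.3469
Terminal stock prices: S_uu = 166.6, S_ud = 101.1, S_dd = 61.41
Terminal payoffs (K − S): max(-61.6, 0) = 0, max(3.85, 0) = 3.85, max(43.59, 0) = 43.59
Node u (S = 119): continuation = e^(−0.04)·[0.3469·0.0000 + 0.6531·3.8500] = 2.4157; exercise value = 0.0000 ≤ continuation, so V_u = 2.4157
Node d (S = 72.25): continuation = e^(−0.04)·[0.3469·3.8500 + 0.6531·43.5875] = 28.6329; exercise value = 32.7500 > continuation, so V_d = 32.7500 (exercise)
Node 0 (S = 85): continuation = e^(−0.04)·[0.3469·2.4157 + 0.6531·32.7500] = 21.3547; exercise value = 20.0000 ≤ continuation, so V_0 = 21.3547

21.35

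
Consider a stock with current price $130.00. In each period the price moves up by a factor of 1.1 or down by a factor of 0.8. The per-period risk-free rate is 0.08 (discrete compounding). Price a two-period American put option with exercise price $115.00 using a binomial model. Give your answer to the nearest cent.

Risk-neutral probability p = (1 + 0.08 − 0.8)/(1.1 − 0.8) = 0.2800/0.3000 = 0.9333
Terminal stock prices: S_uu = 157.3, S_ud = 114.4, S_dd = 83.2
Terminal payoffs (K − S): max(-42.3, 0) = 0, max(0.6, 0) = 0.6, max(31.8, 0) = 31.8
Node u (S = 143): continuation = 1/1.08·[0.9333·0.0000 + 0.0667·0.6000] = 0.0370; exercise value = 0.0000 ≤ continuation, so V_u = 0.0370
Node d (S = 104): continuation = 1/1.08·[0.9333·0.6000 + 0.0667·31.8000] = 2.4815; exercise value = 11.0000 > continuation, so V_d = 11.0000 (exercise)
Node 0 (S = 130): continuation = 1/1.08·[0.9333·0.0370 + 0.0667·11.0000] = 0.7110; exercise value = 0.0000 ≤ continuation, so V_0 = 0.7110

$0.71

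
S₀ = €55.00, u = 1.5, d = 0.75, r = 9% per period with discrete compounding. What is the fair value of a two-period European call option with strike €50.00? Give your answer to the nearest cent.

Risk-neutral probability p = (1 + 0.09 − 0.75)/(1.5 − 0.75) = 0.3400/0.7500 = 0.4533
Terminal stock prices: S_uu = 123.8, S_ud = 61.88, S_dd = 30.94
Terminal payoffs (S − K): max(73.75, 0) = 73.75, max(11.88, 0) = 11.88, max(-19.06, 0) = 0
Node u (S = 82.5): V_u = 1/1.09·[0.4533·73.7500 + 0.5467·11.8750] = 36.6284
Node d (S = 41.25): V_d = 1/1.09·[0.4533·11.8750 + 0.5467·0.0000] = 4.9388
Node 0 (S = 55): V_0 = 1/1.09·[0.4533·36.6284 + 0.5467·4.9388] = 17.7108

€17.71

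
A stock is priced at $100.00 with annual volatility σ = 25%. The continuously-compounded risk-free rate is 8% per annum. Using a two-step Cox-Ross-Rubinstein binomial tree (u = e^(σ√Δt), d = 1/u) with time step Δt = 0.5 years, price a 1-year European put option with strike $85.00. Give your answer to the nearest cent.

$2.51

CRR parameters: u = e^(σ√Δt) = e^(0.25·√0.5) = 1.1934, d = 1/u = 0.8380
Per-period rate: rΔt = 0.08·0.5 = 0.04, so R = e^0.04 = 1.0408
Risk-neutral probability p = (e^0.04 − 0.8380)/(1.1934 − 0.8380) = 0.2028/0.3554 = 0.5708
Terminal stock prices: S_uu = 142.4, S_ud = 100, S_dd = 70.22
Terminal payoffs (K − S): max(-57.41, 0) = 0, max(-15, 0) = 0, max(14.78, 0) = 14.78
Node u (S = 119.3): V_u = e^(−0.04)·[0.5708·0.0000 + 0.4292·0.0000] = 0.0000
Node d (S = 83.8): V_d = e^(−0.04)·[0.5708·0.0000 + 0.4292·14.7811] = 6.0960
Node 0 (S = 100): V_0 = e^(−0.04)·[0.5708·0.0000 + 0.4292·6.0960] = 2.5141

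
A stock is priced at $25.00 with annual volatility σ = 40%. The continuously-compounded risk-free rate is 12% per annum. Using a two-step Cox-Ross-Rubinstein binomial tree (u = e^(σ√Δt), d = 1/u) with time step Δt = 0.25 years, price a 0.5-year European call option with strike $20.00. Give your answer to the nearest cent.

$6.85

CRR parameters: u = e^(σ√Δt) = e^(0.4·√0.25) = 1.2214, d = 1/u = 0.8187
Per-period rate: rΔt = 0.12·0.25 = 0.03, so R = e^0.03 = 1.0305
Risk-neutral probability p = (e^0.03 − 0.8187)/(1.2214 − 0.8187) = 0.2117/0.4027 = 0.5258
Terminal stock prices: S_uu = 37.3, S_ud = 25, S_dd = 16.76
Terminal payoffs (S − K): max(17.3, 0) = 17.3, max(5, 0) = 5, max(-3.242, 0) = 0
Node u (S = 30.54): V_u = e^(−0.03)·[0.5258·17.2956 + 0.4742·5.0000] = 11.1262
Node d (S = 20.47): V_d = e^(−0.03)·[0.5258·5.0000 + 0.4742·0.0000] = 2.5513
Node 0 (S = 25): V_0 = e^(−0.03)·[0.5258·11.1262 + 0.4742·2.5513] = 6.8513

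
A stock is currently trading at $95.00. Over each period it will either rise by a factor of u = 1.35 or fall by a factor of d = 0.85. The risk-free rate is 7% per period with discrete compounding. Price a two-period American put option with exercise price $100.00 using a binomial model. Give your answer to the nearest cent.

$10.07

Risk-neutral probability p = (1 + 0.07 − 0.85)/(1.35 − 0.85) = 0.2200/0.5000 = 0.4400
Terminal stock prices: S_uu = 173.1, S_ud = 109, S_dd = 68.64
Terminal payoffs (K − S): max(-73.14, 0) = 0, max(-9.013, 0) = 0, max(31.36, 0) = 31.36
Node u (S = 128.2): continuation = 1/1.07·[0.4400·0.0000 + 0.5600·0.0000] = 0.0000; exercise value = 0.0000 ≤ continuation, so V_u = 0.0000
Node d (S = 80.75): continuation = 1/1.07·[0.4400·0.0000 + 0.5600·31.3625] = 16.4140; exercise value = 19.2500 > continuation, so V_d = 19.2500 (exercise)
Node 0 (S = 95): continuation = 1/1.07·[0.4400·0.0000 + 0.5600·19.2500] = 10.0748; exercise value = 5.0000 ≤ continuation, so V_0 = 10.0748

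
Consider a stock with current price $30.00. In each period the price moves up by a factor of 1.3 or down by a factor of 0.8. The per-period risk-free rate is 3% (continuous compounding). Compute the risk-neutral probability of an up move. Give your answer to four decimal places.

Risk-neutral probability p = (e^0.03 − 0.8)/(1.3 − 0.8) = 0.2305/0.5000 = 0.4609

p = 0.4609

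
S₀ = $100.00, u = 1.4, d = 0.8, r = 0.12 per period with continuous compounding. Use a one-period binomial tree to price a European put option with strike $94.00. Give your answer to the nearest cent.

$5.64

Risk-neutral probability p = (e^0.12 − 0.8)/(1.4 − 0.8) = 0.3275/0.6000 = 0.5458
Terminal stock prices: S_u = 140, S_d = 80
Terminal payoffs (K − S): max(-46, 0) = 0, max(14, 0) = 14
Node 0 (S = 100): V_0 = e^(−0.12)·[0.5458·0.0000 + 0.4542·14.0000] = 5.6394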